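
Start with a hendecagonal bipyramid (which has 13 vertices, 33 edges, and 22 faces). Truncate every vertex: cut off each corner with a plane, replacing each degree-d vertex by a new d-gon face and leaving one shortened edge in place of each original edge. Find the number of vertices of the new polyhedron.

66

Truncation replaces each original edge-end by a new vertex, so V′ = 2E = 66.
Each original edge survives, and each old vertex of degree d contributes d new edges; summing degrees gives Σd = 2E, so E′ = E + 2E = 3E = 99.
Each original face survives and each original vertex becomes one new face: F′ = F + V = 35.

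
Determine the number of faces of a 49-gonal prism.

A prism on an n-gon has two n-gon bases and n rectangular sides: V = 2·49 = 98, E = 3·49 = 147, F = 49 + 2 = 51.
Check: V − E + F = 98 − 147 + 51 = 2.

51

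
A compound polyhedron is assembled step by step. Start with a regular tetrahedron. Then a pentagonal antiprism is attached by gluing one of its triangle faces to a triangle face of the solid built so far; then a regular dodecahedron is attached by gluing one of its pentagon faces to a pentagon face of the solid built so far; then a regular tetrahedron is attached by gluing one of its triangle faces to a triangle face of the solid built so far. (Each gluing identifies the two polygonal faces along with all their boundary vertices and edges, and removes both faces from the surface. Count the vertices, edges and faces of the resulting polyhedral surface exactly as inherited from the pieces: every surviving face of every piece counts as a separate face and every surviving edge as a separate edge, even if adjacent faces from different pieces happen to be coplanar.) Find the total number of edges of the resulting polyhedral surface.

51

A regular tetrahedron: V=4, E=6, F=4.
Attach a pentagonal antiprism (V=10, E=20, F=12) along a 3-gon: merge 3 vertices and 3 edges, delete both glued faces → V=11, E=23, F=14.
Attach a regular dodecahedron (V=20, E=30, F=12) along a 5-gon: merge 5 vertices and 5 edges, delete both glued faces → V=26, E=48, F=24.
Attach a regular tetrahedron (V=4, E=6, F=4) along a 3-gon: merge 3 vertices and 3 edges, delete both glued faces → V=27, E=51, F=26.
Check: V − E + F = 27 − 51 + 26 = 2.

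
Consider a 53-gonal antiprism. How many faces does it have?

An antiprism on an n-gon has two n-gon caps and 2n triangles: V = 2·53 = 106, E = 4·53 = 212, F = 2·53 + 2 = 108.
Check: V − E + F = 106 − 212 + 108 = 2.

108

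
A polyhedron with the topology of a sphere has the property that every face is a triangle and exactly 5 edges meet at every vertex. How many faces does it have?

20

Each face has 3 edges and each edge borders two faces, so 2E = 3F.
Each vertex has degree 5, so 5V = 2E and hence V = 3F/5.
Euler: V − E + F = 2 ⇒ (3F/5) − (3F/2) + F = 2.
Multiply by 10: (6 − 15 + 10)F = 20, i.e. 1F = 20.
So F = 20, E = 3·20/2 = 30, V = 3·20/5 = 12.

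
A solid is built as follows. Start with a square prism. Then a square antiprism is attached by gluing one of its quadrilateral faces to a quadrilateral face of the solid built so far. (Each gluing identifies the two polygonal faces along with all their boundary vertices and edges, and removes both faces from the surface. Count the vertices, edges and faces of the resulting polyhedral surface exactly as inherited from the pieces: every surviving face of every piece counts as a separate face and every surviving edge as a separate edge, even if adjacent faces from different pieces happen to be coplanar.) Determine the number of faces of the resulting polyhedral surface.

A square prism: V=8, E=12, F=6.
Attach a square antiprism (V=8, E=16, F=10) along a 4-gon: merge 4 vertices and 4 edges, delete both glued faces → V=12, E=24, F=14.
Check: V − E + F = 12 − 24 + 14 = 2.

14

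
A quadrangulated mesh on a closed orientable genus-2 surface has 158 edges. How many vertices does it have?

χ = 2 − 2·2 = -2, and every face is a square so 4F = 2E.
F = 2E/4 = 79. Then V = -2 + E − F = -2 + 158 − 79 = 77.

77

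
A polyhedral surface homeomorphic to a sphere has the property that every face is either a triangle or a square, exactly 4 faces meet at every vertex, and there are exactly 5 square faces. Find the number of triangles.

Let x be the number of triangles; then F = 5 + x.
Edge–face incidences: 2E = 4·5 + 3·x = 20 + 3x.
Every vertex has degree 4, so 4V = 2E.
Euler: V − E + F = 2 ⇒ (2E)/4 − E + (5 + x) = 2.
Multiply by 8: 2·(2E) − 4·(2E) + 8·(5 + x) = 16, i.e. 40 + 8x − 2·(20 + 3x) = 16.
Collecting terms: 2x = 16, so x = 8.
Then 2E = 20 + 3·8 = 44, so E = 22, V = 2E/4 = 11, F = 5 + 8 = 13.

8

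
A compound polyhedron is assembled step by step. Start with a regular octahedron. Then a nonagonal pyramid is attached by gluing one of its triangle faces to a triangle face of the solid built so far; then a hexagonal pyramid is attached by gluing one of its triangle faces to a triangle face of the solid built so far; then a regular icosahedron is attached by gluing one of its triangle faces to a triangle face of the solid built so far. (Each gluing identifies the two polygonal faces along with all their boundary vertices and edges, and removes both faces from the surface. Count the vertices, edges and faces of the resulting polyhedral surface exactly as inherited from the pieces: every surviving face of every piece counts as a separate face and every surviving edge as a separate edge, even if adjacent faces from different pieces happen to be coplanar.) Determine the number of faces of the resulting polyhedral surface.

39

A regular octahedron: V=6, E=12, F=8.
Attach a nonagonal pyramid (V=10, E=18, F=10) along a 3-gon: merge 3 vertices and 3 edges, delete both glued faces → V=13, E=27, F=16.
Attach a hexagonal pyramid (V=7, E=12, F=7) along a 3-gon: merge 3 vertices and 3 edges, delete both glued faces → V=17, E=36, F=21.
Attach a regular icosahedron (V=12, E=30, F=20) along a 3-gon: merge 3 vertices and 3 edges, delete both glued faces → V=26, E=63, F=39.
Check: V − E + F = 26 − 63 + 39 = 2.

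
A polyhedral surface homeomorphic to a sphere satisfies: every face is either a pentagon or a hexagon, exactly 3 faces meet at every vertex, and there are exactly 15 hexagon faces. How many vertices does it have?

50

Let x be the number of pentagons; then F = 15 + x.
Edge–face incidences: 2E = 6·15 + 5·x = 90 + 5x.
Every vertex has degree 3, so 3V = 2E.
Euler: V − E + F = 2 ⇒ (2E)/3 − E + (15 + x) = 2.
Multiply by 6: 2·(2E) − 3·(2E) + 6·(15 + x) = 12, i.e. 90 + 6x − (90 + 5x) = 12.
Collecting terms: x = 12.
Then 2E = 90 + 5·12 = 150, so E = 75, V = 2E/3 = 50, F = 15 + 12 = 27.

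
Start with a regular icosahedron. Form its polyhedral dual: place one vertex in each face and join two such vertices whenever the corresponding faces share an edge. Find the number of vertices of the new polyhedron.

The base solid has V = 12, E = 30, F = 20.
The dual swaps V and F and preserves E: V′ = F = 20, E′ = E = 30, F′ = V = 12.

20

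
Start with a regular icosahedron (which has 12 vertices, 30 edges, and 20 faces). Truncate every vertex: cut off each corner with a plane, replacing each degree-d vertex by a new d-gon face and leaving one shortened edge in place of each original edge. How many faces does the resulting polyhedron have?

32

Truncation replaces each original edge-end by a new vertex, so V′ = 2E = 60.
Each original edge survives, and each old vertex of degree d contributes d new edges; summing degrees gives Σd = 2E, so E′ = E + 2E = 3E = 90.
Each original face survives and each original vertex becomes one new face: F′ = F + V = 32.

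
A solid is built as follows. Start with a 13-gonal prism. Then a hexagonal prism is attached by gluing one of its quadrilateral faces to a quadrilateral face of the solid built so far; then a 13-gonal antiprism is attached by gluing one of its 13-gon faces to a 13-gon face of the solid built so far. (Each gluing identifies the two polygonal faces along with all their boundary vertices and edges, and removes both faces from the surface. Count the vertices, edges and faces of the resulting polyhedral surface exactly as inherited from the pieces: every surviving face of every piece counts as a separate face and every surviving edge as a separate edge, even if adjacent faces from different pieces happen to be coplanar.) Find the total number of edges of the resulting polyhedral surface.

92

A 13-gonal prism: V=26, E=39, F=15.
Attach a hexagonal prism (V=12, E=18, F=8) along a 4-gon: merge 4 vertices and 4 edges, delete both glued faces → V=34, E=53, F=21.
Attach a 13-gonal antiprism (V=26, E=52, F=28) along a 13-gon: merge 13 vertices and 13 edges, delete both glued faces → V=47, E=92, F=47.
Check: V − E + F = 47 − 92 + 47 = 2.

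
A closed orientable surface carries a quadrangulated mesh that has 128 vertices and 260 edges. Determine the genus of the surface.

Every face is a square and each edge borders two faces, so 4F = 2·260, giving F = 130.
χ = V − E + F = 128 − 260 + 130 = -2.
For a closed orientable surface χ = 2 − 2g, so g = (2 − (-2))/2 = 2.

2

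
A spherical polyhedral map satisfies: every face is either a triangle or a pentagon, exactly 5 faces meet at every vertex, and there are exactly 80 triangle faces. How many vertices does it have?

60

Let x be the number of pentagons; then F = 80 + x.
Edge–face incidences: 2E = 3·80 + 5·x = 240 + 5x.
Every vertex has degree 5, so 5V = 2E.
Euler: V − E + F = 2 ⇒ (2E)/5 − E + (80 + x) = 2.
Multiply by 10: 2·(2E) − 5·(2E) + 10·(80 + x) = 20, i.e. 800 + 10x − 3·(240 + 5x) = 20.
Collecting terms: −5x + 80 = 20, so −5x = −60, so x = 12.
Then 2E = 240 + 5·12 = 300, so E = 150, V = 2E/5 = 60, F = 80 + 12 = 92.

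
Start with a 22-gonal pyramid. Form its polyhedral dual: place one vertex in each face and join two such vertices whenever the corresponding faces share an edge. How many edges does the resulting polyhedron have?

The base solid has V = 23, E = 44, F = 23.
The dual swaps V and F and preserves E: V′ = F = 23, E′ = E = 44, F′ = V = 23.

44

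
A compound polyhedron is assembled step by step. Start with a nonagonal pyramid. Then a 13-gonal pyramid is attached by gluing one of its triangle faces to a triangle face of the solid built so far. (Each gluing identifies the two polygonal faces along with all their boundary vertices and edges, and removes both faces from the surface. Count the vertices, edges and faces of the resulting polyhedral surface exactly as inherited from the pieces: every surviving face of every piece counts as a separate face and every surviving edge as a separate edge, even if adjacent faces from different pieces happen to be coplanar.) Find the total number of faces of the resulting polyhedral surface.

A nonagonal pyramid: V=10, E=18, F=10.
Attach a 13-gonal pyramid (V=14, E=26, F=14) along a 3-gon: merge 3 vertices and 3 edges, delete both glued faces → V=21, E=41, F=22.
Check: V − E + F = 21 − 41 + 22 = 2.

22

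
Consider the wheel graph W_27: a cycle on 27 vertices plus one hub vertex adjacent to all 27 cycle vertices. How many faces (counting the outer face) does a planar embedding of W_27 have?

28

W_27 has V = 27 + 1 = 28 vertices and E = 2·27 = 54 edges.
By Euler's formula F = 2 − V + E = 2 − 28 + 54 = 28.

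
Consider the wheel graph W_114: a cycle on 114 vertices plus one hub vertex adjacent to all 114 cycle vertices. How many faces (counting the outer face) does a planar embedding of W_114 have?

W_114 has V = 114 + 1 = 115 vertices and E = 2·114 = 228 edges.
By Euler's formula F = 2 − V + E = 2 − 115 + 228 = 115.

115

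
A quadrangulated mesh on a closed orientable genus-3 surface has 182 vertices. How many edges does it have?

χ = 2 − 2·3 = -4, and every face is a square so 4F = 2E.
V − E + F = -4 with E = 4F/2 gives 182 − (4/2 − 1)·F = -4, so F = 186 and E = 372.

372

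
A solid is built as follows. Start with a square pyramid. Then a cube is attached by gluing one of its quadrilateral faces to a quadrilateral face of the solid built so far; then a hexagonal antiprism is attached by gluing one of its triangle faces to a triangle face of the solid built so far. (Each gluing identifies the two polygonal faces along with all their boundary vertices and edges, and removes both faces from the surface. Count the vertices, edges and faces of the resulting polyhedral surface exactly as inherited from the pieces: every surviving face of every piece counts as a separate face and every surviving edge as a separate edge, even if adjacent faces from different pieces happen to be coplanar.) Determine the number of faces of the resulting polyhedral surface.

A square pyramid: V=5, E=8, F=5.
Attach a cube (V=8, E=12, F=6) along a 4-gon: merge 4 vertices and 4 edges, delete both glued faces → V=9, E=16, F=9.
Attach a hexagonal antiprism (V=12, E=24, F=14) along a 3-gon: merge 3 vertices and 3 edges, delete both glued faces → V=18, E=37, F=21.
Check: V − E + F = 18 − 37 + 21 = 2.

21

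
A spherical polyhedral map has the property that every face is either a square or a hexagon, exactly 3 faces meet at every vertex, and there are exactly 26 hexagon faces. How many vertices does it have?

Let x be the number of squares; then F = 26 + x.
Edge–face incidences: 2E = 6·26 + 4·x = 156 + 4x.
Every vertex has degree 3, so 3V = 2E.
Euler: V − E + F = 2 ⇒ (2E)/3 − E + (26 + x) = 2.
Multiply by 6: 2·(2E) − 3·(2E) + 6·(26 + x) = 12, i.e. 156 + 6x − (156 + 4x) = 12.
Collecting terms: 2x = 12, so x = 6.
Then 2E = 156 + 4·6 = 180, so E = 90, V = 2E/3 = 60, F = 26 + 6 = 32.

60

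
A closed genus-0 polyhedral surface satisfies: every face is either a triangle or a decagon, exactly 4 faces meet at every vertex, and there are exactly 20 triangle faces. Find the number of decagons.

2

Let x be the number of decagons; then F = 20 + x.
Edge–face incidences: 2E = 3·20 + 10·x = 60 + 10x.
Every vertex has degree 4, so 4V = 2E.
Euler: V − E + F = 2 ⇒ (2E)/4 − E + (20 + x) = 2.
Multiply by 8: 2·(2E) − 4·(2E) + 8·(20 + x) = 16, i.e. 160 + 8x − 2·(60 + 10x) = 16.
Collecting terms: −12x + 40 = 16, so −12x = −24, so x = 2.
Then 2E = 60 + 10·2 = 80, so E = 40, V = 2E/4 = 20, F = 20 + 2 = 22.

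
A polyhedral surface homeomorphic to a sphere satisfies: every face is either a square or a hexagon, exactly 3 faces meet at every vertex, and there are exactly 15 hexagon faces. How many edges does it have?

57

Let x be the number of squares; then F = 15 + x.
Edge–face incidences: 2E = 6·15 + 4·x = 90 + 4x.
Every vertex has degree 3, so 3V = 2E.
Euler: V − E + F = 2 ⇒ (2E)/3 − E + (15 + x) = 2.
Multiply by 6: 2·(2E) − 3·(2E) + 6·(15 + x) = 12, i.e. 90 + 6x − (90 + 4x) = 12.
Collecting terms: 2x = 12, so x = 6.
Then 2E = 90 + 4·6 = 114, so E = 57, V = 2E/3 = 38, F = 15 + 6 = 21.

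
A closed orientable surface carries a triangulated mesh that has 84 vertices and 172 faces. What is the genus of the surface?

2

Every face is a triangle, so 2E = 3·172 = 516, giving E = 258.
χ = V − E + F = 84 − 258 + 172 = -2.
For a closed orientable surface χ = 2 − 2g, so g = (2 − (-2))/2 = 2.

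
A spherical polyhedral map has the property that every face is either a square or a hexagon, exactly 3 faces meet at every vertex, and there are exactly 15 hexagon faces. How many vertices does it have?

Let x be the number of squares; then F = 15 + x.
Edge–face incidences: 2E = 6·15 + 4·x = 90 + 4x.
Every vertex has degree 3, so 3V = 2E.
Euler: V − E + F = 2 ⇒ (2E)/3 − E + (15 + x) = 2.
Multiply by 6: 2·(2E) − 3·(2E) + 6·(15 + x) = 12, i.e. 90 + 6x − (90 + 4x) = 12.
Collecting terms: 2x = 12, so x = 6.
Then 2E = 90 + 4·6 = 114, so E = 57, V = 2E/3 = 38, F = 15 + 6 = 21.

38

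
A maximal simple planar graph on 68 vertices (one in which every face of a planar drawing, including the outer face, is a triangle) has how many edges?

In a plane triangulation 3F = 2E and V − E + F = 2, so E = 3V − 6 = 3·68 − 6 = 198.

198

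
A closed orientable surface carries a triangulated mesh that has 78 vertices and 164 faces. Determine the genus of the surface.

Every face is a triangle, so 2E = 3·164 = 492, giving E = 246.
χ = V − E + F = 78 − 246 + 164 = -4.
For a closed orientable surface χ = 2 − 2g, so g = (2 − (-4))/2 = 3.

3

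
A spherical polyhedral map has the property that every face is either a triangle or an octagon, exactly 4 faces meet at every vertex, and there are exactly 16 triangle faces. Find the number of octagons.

Let x be the number of octagons; then F = 16 + x.
Edge–face incidences: 2E = 3·16 + 8·x = 48 + 8x.
Every vertex has degree 4, so 4V = 2E.
Euler: V − E + F = 2 ⇒ (2E)/4 − E + (16 + x) = 2.
Multiply by 8: 2·(2E) − 4·(2E) + 8·(16 + x) = 16, i.e. 128 + 8x − 2·(48 + 8x) = 16.
Collecting terms: −8x + 32 = 16, so −8x = −16, so x = 2.
Then 2E = 48 + 8·2 = 64, so E = 32, V = 2E/4 = 16, F = 16 + 2 = 18.

2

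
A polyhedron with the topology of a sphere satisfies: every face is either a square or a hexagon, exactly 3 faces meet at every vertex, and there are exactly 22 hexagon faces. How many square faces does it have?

6

Let x be the number of squares; then F = 22 + x.
Edge–face incidences: 2E = 6·22 + 4·x = 132 + 4x.
Every vertex has degree 3, so 3V = 2E.
Euler: V − E + F = 2 ⇒ (2E)/3 − E + (22 + x) = 2.
Multiply by 6: 2·(2E) − 3·(2E) + 6·(22 + x) = 12, i.e. 132 + 6x − (132 + 4x) = 12.
Collecting terms: 2x = 12, so x = 6.
Then 2E = 132 + 4·6 = 156, so E = 78, V = 2E/3 = 52, F = 22 + 6 = 28.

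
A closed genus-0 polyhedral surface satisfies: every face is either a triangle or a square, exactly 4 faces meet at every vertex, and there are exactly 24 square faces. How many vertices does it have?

Let x be the number of triangles; then F = 24 + x.
Edge–face incidences: 2E = 4·24 + 3·x = 96 + 3x.
Every vertex has degree 4, so 4V = 2E.
Euler: V − E + F = 2 ⇒ (2E)/4 − E + (24 + x) = 2.
Multiply by 8: 2·(2E) − 4·(2E) + 8·(24 + x) = 16, i.e. 192 + 8x − 2·(96 + 3x) = 16.
Collecting terms: 2x = 16, so x = 8.
Then 2E = 96 + 3·8 = 120, so E = 60, V = 2E/4 = 30, F = 24 + 8 = 32.

30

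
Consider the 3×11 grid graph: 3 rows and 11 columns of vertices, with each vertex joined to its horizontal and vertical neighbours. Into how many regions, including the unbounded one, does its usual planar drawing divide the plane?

21

The grid has V = 3·11 = 33 vertices and E = 3·10 + 11·2 = 52 edges.
F = 2 − V + E = 2 − 33 + 52 = 21.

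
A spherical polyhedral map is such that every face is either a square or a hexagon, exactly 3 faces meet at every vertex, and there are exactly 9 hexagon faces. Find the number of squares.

Let x be the number of squares; then F = 9 + x.
Edge–face incidences: 2E = 6·9 + 4·x = 54 + 4x.
Every vertex has degree 3, so 3V = 2E.
Euler: V − E + F = 2 ⇒ (2E)/3 − E + (9 + x) = 2.
Multiply by 6: 2·(2E) − 3·(2E) + 6·(9 + x) = 12, i.e. 54 + 6x − (54 + 4x) = 12.
Collecting terms: 2x = 12, so x = 6.
Then 2E = 54 + 4·6 = 78, so E = 39, V = 2E/3 = 26, F = 9 + 6 = 15.

6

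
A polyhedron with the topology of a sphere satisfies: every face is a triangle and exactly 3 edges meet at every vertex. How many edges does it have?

6

Each face has 3 edges and each edge borders two faces, so 2E = 3F.
Each vertex has degree 3, so 3V = 2E and hence V = 3F/3.
Euler: V − E + F = 2 ⇒ (3F/3) − (3F/2) + F = 2.
Multiply by 6: (6 − 9 + 6)F = 12, i.e. 3F = 12.
So F = 4, E = 3·4/2 = 6, V = 3·4/3 = 4.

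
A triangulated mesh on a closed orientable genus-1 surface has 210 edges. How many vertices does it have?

χ = 2 − 2·1 = 0, and every face is a triangle so 3F = 2E.
F = 2E/3 = 140. Then V = 0 + E − F = 0 + 210 − 140 = 70.

70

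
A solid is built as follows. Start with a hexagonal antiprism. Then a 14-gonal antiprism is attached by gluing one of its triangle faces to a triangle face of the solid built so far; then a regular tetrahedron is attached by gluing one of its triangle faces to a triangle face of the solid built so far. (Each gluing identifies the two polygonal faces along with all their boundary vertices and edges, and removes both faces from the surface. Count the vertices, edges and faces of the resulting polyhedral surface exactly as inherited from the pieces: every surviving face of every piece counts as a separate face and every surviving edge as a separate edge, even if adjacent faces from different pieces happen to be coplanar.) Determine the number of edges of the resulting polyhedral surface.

80

A hexagonal antiprism: V=12, E=24, F=14.
Attach a 14-gonal antiprism (V=28, E=56, F=30) along a 3-gon: merge 3 vertices and 3 edges, delete both glued faces → V=37, E=77, F=42.
Attach a regular tetrahedron (V=4, E=6, F=4) along a 3-gon: merge 3 vertices and 3 edges, delete both glued faces → V=38, E=80, F=44.
Check: V − E + F = 38 − 80 + 44 = 2.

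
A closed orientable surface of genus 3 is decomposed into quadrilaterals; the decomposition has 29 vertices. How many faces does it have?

χ = 2 − 2·3 = -4, and every face is a square so 4F = 2E.
V − E + F = -4 with E = 4F/2 gives 29 − (4/2 − 1)·F = -4, so F = 33 and E = 66.

33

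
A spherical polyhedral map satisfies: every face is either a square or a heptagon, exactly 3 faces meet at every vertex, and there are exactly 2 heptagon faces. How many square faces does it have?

Let x be the number of squares; then F = 2 + x.
Edge–face incidences: 2E = 7·2 + 4·x = 14 + 4x.
Every vertex has degree 3, so 3V = 2E.
Euler: V − E + F = 2 ⇒ (2E)/3 − E + (2 + x) = 2.
Multiply by 6: 2·(2E) − 3·(2E) + 6·(2 + x) = 12, i.e. 12 + 6x − (14 + 4x) = 12.
Collecting terms: 2x − 2 = 12, so 2x = 14, so x = 7.
Then 2E = 14 + 4·7 = 42, so E = 21, V = 2E/3 = 14, F = 2 + 7 = 9.

7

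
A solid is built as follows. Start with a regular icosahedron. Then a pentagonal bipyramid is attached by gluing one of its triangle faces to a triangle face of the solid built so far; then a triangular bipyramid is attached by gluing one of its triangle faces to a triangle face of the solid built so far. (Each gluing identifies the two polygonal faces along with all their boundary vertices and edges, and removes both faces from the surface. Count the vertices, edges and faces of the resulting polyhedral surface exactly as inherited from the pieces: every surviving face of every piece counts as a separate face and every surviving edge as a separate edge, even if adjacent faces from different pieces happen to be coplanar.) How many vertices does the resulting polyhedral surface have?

18

A regular icosahedron: V=12, E=30, F=20.
Attach a pentagonal bipyramid (V=7, E=15, F=10) along a 3-gon: merge 3 vertices and 3 edges, delete both glued faces → V=16, E=42, F=28.
Attach a triangular bipyramid (V=5, E=9, F=6) along a 3-gon: merge 3 vertices and 3 edges, delete both glued faces → V=18, E=48, F=32.
Check: V − E + F = 18 − 48 + 32 = 2.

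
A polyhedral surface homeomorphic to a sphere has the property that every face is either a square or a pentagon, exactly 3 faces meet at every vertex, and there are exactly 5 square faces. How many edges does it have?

Let x be the number of pentagons; then F = 5 + x.
Edge–face incidences: 2E = 4·5 + 5·x = 20 + 5x.
Every vertex has degree 3, so 3V = 2E.
Euler: V − E + F = 2 ⇒ (2E)/3 − E + (5 + x) = 2.
Multiply by 6: 2·(2E) − 3·(2E) + 6·(5 + x) = 12, i.e. 30 + 6x − (20 + 5x) = 12.
Collecting terms: x + 10 = 12, so x = 2.
Then 2E = 20 + 5·2 = 30, so E = 15, V = 2E/3 = 10, F = 5 + 2 = 7.

15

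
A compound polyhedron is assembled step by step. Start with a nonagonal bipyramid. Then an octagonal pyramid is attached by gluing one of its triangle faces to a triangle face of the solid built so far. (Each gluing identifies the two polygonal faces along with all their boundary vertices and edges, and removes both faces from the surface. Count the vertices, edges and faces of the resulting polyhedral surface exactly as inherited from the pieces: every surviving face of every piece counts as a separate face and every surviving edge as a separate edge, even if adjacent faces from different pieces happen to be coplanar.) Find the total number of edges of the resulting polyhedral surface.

A nonagonal bipyramid: V=11, E=27, F=18.
Attach an octagonal pyramid (V=9, E=16, F=9) along a 3-gon: merge 3 vertices and 3 edges, delete both glued faces → V=17, E=40, F=25.
Check: V − E + F = 17 − 40 + 25 = 2.

40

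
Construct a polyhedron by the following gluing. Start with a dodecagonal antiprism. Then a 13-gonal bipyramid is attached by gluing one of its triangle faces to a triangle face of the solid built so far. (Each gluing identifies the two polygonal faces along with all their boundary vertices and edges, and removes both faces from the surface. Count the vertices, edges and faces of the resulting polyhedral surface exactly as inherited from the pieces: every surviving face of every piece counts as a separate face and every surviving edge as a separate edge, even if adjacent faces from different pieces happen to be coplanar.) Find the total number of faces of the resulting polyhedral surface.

A dodecagonal antiprism: V=24, E=48, F=26.
Attach a 13-gonal bipyramid (V=15, E=39, F=26) along a 3-gon: merge 3 vertices and 3 edges, delete both glued faces → V=36, E=84, F=50.
Check: V − E + F = 36 − 84 + 50 = 2.

50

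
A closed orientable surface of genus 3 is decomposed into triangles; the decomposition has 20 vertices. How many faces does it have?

48

χ = 2 − 2·3 = -4, and every face is a triangle so 3F = 2E.
V − E + F = -4 with E = 3F/2 gives 20 − (3/2 − 1)·F = -4, so F = 48 and E = 72.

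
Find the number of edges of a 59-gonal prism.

A prism on an n-gon has two n-gon bases and n rectangular sides: V = 2·59 = 118, E = 3·59 = 177, F = 59 + 2 = 61.

177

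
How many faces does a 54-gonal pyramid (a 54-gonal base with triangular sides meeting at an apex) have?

55

A pyramid on an n-gon base has one n-gon and n triangles: V = 54 + 1 = 55, E = 2·54 = 108, F = 54 + 1 = 55.
Check: V − E + F = 55 − 108 + 55 = 2.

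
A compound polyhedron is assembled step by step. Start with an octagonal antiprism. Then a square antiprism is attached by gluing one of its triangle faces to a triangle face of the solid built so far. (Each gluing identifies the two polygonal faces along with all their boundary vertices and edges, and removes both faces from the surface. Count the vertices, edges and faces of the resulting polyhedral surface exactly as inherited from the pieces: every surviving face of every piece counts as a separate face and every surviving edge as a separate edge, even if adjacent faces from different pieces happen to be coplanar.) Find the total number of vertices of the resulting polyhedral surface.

An octagonal antiprism: V=16, E=32, F=18.
Attach a square antiprism (V=8, E=16, F=10) along a 3-gon: merge 3 vertices and 3 edges, delete both glued faces → V=21, E=45, F=26.
Check: V − E + F = 21 − 45 + 26 = 2.

21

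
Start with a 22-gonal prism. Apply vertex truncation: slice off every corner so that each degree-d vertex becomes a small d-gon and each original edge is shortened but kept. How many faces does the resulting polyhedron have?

68

The base solid has V = 44, E = 66, F = 24.
Truncation replaces each original edge-end by a new vertex, so V′ = 2E = 132.
Each original edge survives, and each old vertex of degree d contributes d new edges; summing degrees gives Σd = 2E, so E′ = E + 2E = 3E = 198.
Each original face survives and each original vertex becomes one new face: F′ = F + V = 68.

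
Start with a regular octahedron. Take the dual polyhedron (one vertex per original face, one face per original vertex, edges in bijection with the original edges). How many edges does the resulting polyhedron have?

The base solid has V = 6, E = 12, F = 8.
The dual swaps V and F and preserves E: V′ = F = 8, E′ = E = 12, F′ = V = 6.

12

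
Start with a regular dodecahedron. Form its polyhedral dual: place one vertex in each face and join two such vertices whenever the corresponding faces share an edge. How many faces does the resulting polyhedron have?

The base solid has V = 20, E = 30, F = 12.
The dual swaps V and F and preserves E: V′ = F = 12, E′ = E = 30, F′ = V = 20.

20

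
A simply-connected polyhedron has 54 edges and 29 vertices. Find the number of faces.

27

Here V − E + F = 2.
F = 2 − V + E = 2 − 29 + 54 = 27.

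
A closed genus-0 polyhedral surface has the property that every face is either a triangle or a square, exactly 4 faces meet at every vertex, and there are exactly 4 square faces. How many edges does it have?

Let x be the number of triangles; then F = 4 + x.
Edge–face incidences: 2E = 4·4 + 3·x = 16 + 3x.
Every vertex has degree 4, so 4V = 2E.
Euler: V − E + F = 2 ⇒ (2E)/4 − E + (4 + x) = 2.
Multiply by 8: 2·(2E) − 4·(2E) + 8·(4 + x) = 16, i.e. 32 + 8x − 2·(16 + 3x) = 16.
Collecting terms: 2x = 16, so x = 8.
Then 2E = 16 + 3·8 = 40, so E = 20, V = 2E/4 = 10, F = 4 + 8 = 12.

20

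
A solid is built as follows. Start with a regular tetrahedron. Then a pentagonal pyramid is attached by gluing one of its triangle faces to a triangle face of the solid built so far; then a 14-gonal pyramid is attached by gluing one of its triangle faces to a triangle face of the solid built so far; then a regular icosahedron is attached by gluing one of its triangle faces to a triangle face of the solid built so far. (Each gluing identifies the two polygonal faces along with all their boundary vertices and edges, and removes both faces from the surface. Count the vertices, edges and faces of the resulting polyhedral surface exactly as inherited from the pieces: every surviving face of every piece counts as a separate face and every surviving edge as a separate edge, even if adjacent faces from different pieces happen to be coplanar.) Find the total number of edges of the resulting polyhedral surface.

A regular tetrahedron: V=4, E=6, F=4.
Attach a pentagonal pyramid (V=6, E=10, F=6) along a 3-gon: merge 3 vertices and 3 edges, delete both glued faces → V=7, E=13, F=8.
Attach a 14-gonal pyramid (V=15, E=28, F=15) along a 3-gon: merge 3 vertices and 3 edges, delete both glued faces → V=19, E=38, F=21.
Attach a regular icosahedron (V=12, E=30, F=20) along a 3-gon: merge 3 vertices and 3 edges, delete both glued faces → V=28, E=65, F=39.
Check: V − E + F = 28 − 65 + 39 = 2.

65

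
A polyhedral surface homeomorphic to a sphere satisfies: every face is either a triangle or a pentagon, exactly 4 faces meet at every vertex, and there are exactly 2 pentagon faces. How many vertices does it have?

Let x be the number of triangles; then F = 2 + x.
Edge–face incidences: 2E = 5·2 + 3·x = 10 + 3x.
Every vertex has degree 4, so 4V = 2E.
Euler: V − E + F = 2 ⇒ (2E)/4 − E + (2 + x) = 2.
Multiply by 8: 2·(2E) − 4·(2E) + 8·(2 + x) = 16, i.e. 16 + 8x − 2·(10 + 3x) = 16.
Collecting terms: 2x − 4 = 16, so 2x = 20, so x = 10.
Then 2E = 10 + 3·10 = 40, so E = 20, V = 2E/4 = 10, F = 2 + 10 = 12.

10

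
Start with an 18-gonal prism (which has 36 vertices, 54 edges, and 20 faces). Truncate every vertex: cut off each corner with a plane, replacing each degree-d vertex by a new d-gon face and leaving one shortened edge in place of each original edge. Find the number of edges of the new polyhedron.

Truncation replaces each original edge-end by a new vertex, so V′ = 2E = 108.
Each original edge survives, and each old vertex of degree d contributes d new edges; summing degrees gives Σd = 2E, so E′ = E + 2E = 3E = 162.
Each original face survives and each original vertex becomes one new face: F′ = F + V = 56.

162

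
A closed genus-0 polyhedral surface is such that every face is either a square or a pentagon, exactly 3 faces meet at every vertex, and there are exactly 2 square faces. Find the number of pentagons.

Let x be the number of pentagons; then F = 2 + x.
Edge–face incidences: 2E = 4·2 + 5·x = 8 + 5x.
Every vertex has degree 3, so 3V = 2E.
Euler: V − E + F = 2 ⇒ (2E)/3 − E + (2 + x) = 2.
Multiply by 6: 2·(2E) − 3·(2E) + 6·(2 + x) = 12, i.e. 12 + 6x − (8 + 5x) = 12.
Collecting terms: x + 4 = 12, so x = 8.
Then 2E = 8 + 5·8 = 48, so E = 24, V = 2E/3 = 16, F = 2 + 8 = 10.

8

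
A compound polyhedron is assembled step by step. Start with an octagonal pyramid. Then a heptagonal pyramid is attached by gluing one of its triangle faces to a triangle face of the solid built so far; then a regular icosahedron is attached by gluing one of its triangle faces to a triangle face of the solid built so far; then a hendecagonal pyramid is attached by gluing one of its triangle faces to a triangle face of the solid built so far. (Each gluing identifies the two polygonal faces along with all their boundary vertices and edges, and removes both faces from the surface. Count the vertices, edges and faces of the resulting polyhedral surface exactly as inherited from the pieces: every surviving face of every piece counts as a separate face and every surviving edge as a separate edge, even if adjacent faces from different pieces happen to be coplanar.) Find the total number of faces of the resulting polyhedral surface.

43

An octagonal pyramid: V=9, E=16, F=9.
Attach a heptagonal pyramid (V=8, E=14, F=8) along a 3-gon: merge 3 vertices and 3 edges, delete both glued faces → V=14, E=27, F=15.
Attach a regular icosahedron (V=12, E=30, F=20) along a 3-gon: merge 3 vertices and 3 edges, delete both glued faces → V=23, E=54, F=33.
Attach a hendecagonal pyramid (V=12, E=22, F=12) along a 3-gon: merge 3 vertices and 3 edges, delete both glued faces → V=32, E=73, F=43.
Check: V − E + F = 32 − 73 + 43 = 2.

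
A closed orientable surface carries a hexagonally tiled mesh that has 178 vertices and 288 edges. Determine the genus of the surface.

Every face is a hexagon and each edge borders two faces, so 6F = 2·288, giving F = 96.
χ = V − E + F = 178 − 288 + 96 = -14.
For a closed orientable surface χ = 2 − 2g, so g = (2 − (-14))/2 = 8.

8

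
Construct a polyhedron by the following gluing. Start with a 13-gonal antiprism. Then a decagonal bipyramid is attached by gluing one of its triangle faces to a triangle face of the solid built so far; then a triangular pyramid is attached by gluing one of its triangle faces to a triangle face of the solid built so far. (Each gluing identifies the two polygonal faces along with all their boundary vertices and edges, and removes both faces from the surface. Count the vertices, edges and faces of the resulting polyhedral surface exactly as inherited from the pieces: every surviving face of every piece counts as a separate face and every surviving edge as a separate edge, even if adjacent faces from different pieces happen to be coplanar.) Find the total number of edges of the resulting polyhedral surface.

82

A 13-gonal antiprism: V=26, E=52, F=28.
Attach a decagonal bipyramid (V=12, E=30, F=20) along a 3-gon: merge 3 vertices and 3 edges, delete both glued faces → V=35, E=79, F=46.
Attach a triangular pyramid (V=4, E=6, F=4) along a 3-gon: merge 3 vertices and 3 edges, delete both glued faces → V=36, E=82, F=48.
Check: V − E + F = 36 − 82 + 48 = 2.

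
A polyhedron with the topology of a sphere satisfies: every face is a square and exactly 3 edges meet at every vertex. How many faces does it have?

Each face has 4 edges and each edge borders two faces, so 2E = 4F.
Each vertex has degree 3, so 3V = 2E and hence V = 4F/3.
Euler: V − E + F = 2 ⇒ (4F/3) − (4F/2) + F = 2.
Multiply by 6: (8 − 12 + 6)F = 12, i.e. 2F = 12.
So F = 6, E = 4·6/2 = 12, V = 4·6/3 = 8.

6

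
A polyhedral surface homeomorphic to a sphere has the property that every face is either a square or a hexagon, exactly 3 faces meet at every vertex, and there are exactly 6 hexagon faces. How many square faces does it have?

Let x be the number of squares; then F = 6 + x.
Edge–face incidences: 2E = 6·6 + 4·x = 36 + 4x.
Every vertex has degree 3, so 3V = 2E.
Euler: V − E + F = 2 ⇒ (2E)/3 − E + (6 + x) = 2.
Multiply by 6: 2·(2E) − 3·(2E) + 6·(6 + x) = 12, i.e. 36 + 6x − (36 + 4x) = 12.
Collecting terms: 2x = 12, so x = 6.
Then 2E = 36 + 4·6 = 60, so E = 30, V = 2E/3 = 20, F = 6 + 6 = 12.

6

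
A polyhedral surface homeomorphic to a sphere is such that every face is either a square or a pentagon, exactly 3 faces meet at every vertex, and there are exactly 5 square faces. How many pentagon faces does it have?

2

Let x be the number of pentagons; then F = 5 + x.
Edge–face incidences: 2E = 4·5 + 5·x = 20 + 5x.
Every vertex has degree 3, so 3V = 2E.
Euler: V − E + F = 2 ⇒ (2E)/3 − E + (5 + x) = 2.
Multiply by 6: 2·(2E) − 3·(2E) + 6·(5 + x) = 12, i.e. 30 + 6x − (20 + 5x) = 12.
Collecting terms: x + 10 = 12, so x = 2.
Then 2E = 20 + 5·2 = 30, so E = 15, V = 2E/3 = 10, F = 5 + 2 = 7.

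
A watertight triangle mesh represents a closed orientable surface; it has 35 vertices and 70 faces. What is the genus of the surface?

Every face is a triangle, so 2E = 3·70 = 210, giving E = 105.
χ = V − E + F = 35 − 105 + 70 = 0.
For a closed orientable surface χ = 2 − 2g, so g = (2 − (0))/2 = 1.

1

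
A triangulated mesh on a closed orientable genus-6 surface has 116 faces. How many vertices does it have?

χ = 2 − 2·6 = -10, and every face is a triangle so 3F = 2E.
E = 3·116/2 = 174. Then V = -10 + E − F = -10 + 174 − 116 = 48.

48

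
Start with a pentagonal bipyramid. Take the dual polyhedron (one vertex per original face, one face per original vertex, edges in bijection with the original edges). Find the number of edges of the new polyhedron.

The base solid has V = 7, E = 15, F = 10.
The dual swaps V and F and preserves E: V′ = F = 10, E′ = E = 15, F′ = V = 7.

15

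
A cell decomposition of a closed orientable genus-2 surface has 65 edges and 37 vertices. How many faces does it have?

For a closed orientable surface of genus 2, χ = 2 − 2·2 = -2.
F = -2 − V + E = -2 − 37 + 65 = 26.

26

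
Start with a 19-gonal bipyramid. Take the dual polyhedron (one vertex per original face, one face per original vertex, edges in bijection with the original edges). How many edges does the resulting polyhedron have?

The base solid has V = 21, E = 57, F = 38.
The dual swaps V and F and preserves E: V′ = F = 38, E′ = E = 57, F′ = V = 21.

57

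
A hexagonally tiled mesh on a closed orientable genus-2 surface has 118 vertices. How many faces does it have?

60

χ = 2 − 2·2 = -2, and every face is a hexagon so 6F = 2E.
V − E + F = -2 with E = 6F/2 gives 118 − (6/2 − 1)·F = -2, so F = 60 and E = 180.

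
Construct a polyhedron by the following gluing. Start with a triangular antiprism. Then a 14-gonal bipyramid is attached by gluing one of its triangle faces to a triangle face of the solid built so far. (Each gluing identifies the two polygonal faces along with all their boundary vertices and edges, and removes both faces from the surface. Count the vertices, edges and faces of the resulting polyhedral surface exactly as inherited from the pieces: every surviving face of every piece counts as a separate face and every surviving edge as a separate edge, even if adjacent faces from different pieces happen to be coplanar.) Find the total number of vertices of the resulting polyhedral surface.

A triangular antiprism: V=6, E=12, F=8.
Attach a 14-gonal bipyramid (V=16, E=42, F=28) along a 3-gon: merge 3 vertices and 3 edges, delete both glued faces → V=19, E=51, F=34.
Check: V − E + F = 19 − 51 + 34 = 2.

19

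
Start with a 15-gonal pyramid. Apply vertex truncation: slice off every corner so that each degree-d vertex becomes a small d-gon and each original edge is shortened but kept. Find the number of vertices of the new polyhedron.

60

The base solid has V = 16, E = 30, F = 16.
Truncation replaces each original edge-end by a new vertex, so V′ = 2E = 60.
Each original edge survives, and each old vertex of degree d contributes d new edges; summing degrees gives Σd = 2E, so E′ = E + 2E = 3E = 90.
Each original face survives and each original vertex becomes one new face: F′ = F + V = 32.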